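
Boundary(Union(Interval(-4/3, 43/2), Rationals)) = Union(Interval(-oo, -4/3), Interval(43/2, oo))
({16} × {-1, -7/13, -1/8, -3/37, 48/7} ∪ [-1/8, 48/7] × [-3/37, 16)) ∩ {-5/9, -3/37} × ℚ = {-3/37} × (ℚ ∩ [-3/37, 16))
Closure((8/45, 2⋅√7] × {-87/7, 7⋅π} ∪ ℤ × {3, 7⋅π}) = (ℤ × {3, 7⋅π}) ∪ ([8/45, 2⋅√7] × {-87/7, 7⋅π})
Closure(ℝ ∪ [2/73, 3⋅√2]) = (-∞, ∞)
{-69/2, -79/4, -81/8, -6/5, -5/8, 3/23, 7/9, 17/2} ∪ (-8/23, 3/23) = {-69/2, -79/4, -81/8, -6/5, -5/8, 7/9, 17/2} ∪ (-8/23, 3/23]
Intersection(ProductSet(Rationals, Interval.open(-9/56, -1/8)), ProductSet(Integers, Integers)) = EmptySet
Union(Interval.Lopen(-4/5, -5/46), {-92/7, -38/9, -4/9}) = Union({-92/7, -38/9}, Interval.Lopen(-4/5, -5/46))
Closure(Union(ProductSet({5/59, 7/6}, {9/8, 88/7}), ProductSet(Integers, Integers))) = Union(ProductSet({5/59, 7/6}, {9/8, 88/7}), ProductSet(Integers, Integers))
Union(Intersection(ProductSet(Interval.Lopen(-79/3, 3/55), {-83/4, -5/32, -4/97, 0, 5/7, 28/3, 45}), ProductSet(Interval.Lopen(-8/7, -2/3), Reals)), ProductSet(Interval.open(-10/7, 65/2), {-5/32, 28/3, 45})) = Union(ProductSet(Interval.open(-10/7, 65/2), {-5/32, 28/3, 45}), ProductSet(Interval.Lopen(-8/7, -2/3), {-83/4, -5/32, -4/97, 0, 5/7, 28/3, 45}))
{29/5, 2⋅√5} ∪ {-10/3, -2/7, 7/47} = {-10/3, -2/7, 7/47, 29/5, 2⋅√5}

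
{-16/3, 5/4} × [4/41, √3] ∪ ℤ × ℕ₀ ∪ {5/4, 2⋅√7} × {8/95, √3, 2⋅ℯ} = (ℤ × ℕ₀) ∪ ({-16/3, 5/4} × [4/41, √3]) ∪ ({5/4, 2⋅√7} × {8/95, √3, 2⋅ℯ})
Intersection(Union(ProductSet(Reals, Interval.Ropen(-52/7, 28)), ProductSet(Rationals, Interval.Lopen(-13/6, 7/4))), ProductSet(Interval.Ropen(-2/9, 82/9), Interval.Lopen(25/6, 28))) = ProductSet(Interval.Ropen(-2/9, 82/9), Interval.open(25/6, 28))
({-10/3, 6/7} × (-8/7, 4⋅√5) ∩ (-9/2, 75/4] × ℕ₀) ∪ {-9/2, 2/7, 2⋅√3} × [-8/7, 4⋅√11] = ({-10/3, 6/7} × {0, 1, …, 8}) ∪ ({-9/2, 2/7, 2⋅√3} × [-8/7, 4⋅√11])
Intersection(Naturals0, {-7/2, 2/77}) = EmptySet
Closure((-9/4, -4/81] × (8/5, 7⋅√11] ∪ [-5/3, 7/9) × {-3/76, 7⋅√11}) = ({-9/4, -4/81} × [8/5, 7⋅√11]) ∪ ([-9/4, -4/81] × {8/5, 7⋅√11}) ∪ ([-5/3, 7/9] × {-3/76, 7⋅√11}) ∪ ((-9/4, -4/81] × (8/5, 7⋅√11])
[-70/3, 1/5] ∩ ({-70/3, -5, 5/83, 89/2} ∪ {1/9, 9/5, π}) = {-70/3, -5, 5/83, 1/9}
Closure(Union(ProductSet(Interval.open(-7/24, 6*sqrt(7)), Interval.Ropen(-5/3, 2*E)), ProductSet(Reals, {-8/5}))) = Union(ProductSet({-7/24, 6*sqrt(7)}, Interval(-5/3, 2*E)), ProductSet(Interval(-7/24, 6*sqrt(7)), {-5/3, 2*E}), ProductSet(Interval.open(-7/24, 6*sqrt(7)), Interval.Ropen(-5/3, 2*E)), ProductSet(Reals, {-8/5}))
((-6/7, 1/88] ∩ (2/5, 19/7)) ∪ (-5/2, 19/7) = (-5/2, 19/7)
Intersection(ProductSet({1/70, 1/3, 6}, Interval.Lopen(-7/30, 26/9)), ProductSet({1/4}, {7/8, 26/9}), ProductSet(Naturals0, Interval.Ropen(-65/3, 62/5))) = EmptySet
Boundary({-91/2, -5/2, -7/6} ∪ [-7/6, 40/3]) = {-91/2, -5/2, -7/6, 40/3}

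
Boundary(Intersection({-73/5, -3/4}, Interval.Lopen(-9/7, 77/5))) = {-3/4}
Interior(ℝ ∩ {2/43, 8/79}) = ∅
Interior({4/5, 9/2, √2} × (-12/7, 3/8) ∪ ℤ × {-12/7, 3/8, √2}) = ∅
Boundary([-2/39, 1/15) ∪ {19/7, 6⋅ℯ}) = {-2/39, 1/15, 19/7, 6⋅ℯ}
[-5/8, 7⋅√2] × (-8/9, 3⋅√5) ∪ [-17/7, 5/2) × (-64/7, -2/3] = ([-17/7, 5/2) × (-64/7, -2/3]) ∪ ([-5/8, 7⋅√2] × (-8/9, 3⋅√5))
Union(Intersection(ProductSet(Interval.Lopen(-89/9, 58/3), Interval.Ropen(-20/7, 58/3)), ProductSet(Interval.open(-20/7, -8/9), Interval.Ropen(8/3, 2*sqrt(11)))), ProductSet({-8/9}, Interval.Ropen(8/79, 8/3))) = Union(ProductSet({-8/9}, Interval.Ropen(8/79, 8/3)), ProductSet(Interval.open(-20/7, -8/9), Interval.Ropen(8/3, 2*sqrt(11))))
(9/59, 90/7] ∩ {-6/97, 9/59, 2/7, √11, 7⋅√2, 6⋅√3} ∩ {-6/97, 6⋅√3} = {6⋅√3}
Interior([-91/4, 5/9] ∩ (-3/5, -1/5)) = (-3/5, -1/5)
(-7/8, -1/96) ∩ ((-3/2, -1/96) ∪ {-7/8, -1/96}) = (-7/8, -1/96)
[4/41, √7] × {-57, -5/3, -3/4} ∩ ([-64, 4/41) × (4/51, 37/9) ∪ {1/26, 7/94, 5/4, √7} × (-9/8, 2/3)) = {5/4, √7} × {-3/4}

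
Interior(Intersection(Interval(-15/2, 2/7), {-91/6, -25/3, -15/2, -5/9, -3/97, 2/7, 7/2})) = EmptySet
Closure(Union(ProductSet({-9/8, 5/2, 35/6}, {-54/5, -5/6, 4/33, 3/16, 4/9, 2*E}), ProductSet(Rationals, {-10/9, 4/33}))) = Union(ProductSet({-9/8, 5/2, 35/6}, {-54/5, -5/6, 4/33, 3/16, 4/9, 2*E}), ProductSet(Reals, {-10/9, 4/33}))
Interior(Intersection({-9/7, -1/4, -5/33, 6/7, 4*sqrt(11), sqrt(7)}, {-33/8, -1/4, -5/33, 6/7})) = EmptySet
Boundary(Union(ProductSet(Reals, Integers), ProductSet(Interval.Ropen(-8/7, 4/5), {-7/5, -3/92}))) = Union(ProductSet(Interval(-8/7, 4/5), {-7/5, -3/92}), ProductSet(Reals, Integers))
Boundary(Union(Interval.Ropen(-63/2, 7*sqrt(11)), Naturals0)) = Union(Complement(Naturals0, Interval.open(-63/2, 7*sqrt(11))), {-63/2, 7*sqrt(11)})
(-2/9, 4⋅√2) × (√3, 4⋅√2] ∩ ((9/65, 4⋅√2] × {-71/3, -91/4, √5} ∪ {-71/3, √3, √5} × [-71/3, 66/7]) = ((9/65, 4⋅√2) × {√5}) ∪ ({√3, √5} × (√3, 4⋅√2])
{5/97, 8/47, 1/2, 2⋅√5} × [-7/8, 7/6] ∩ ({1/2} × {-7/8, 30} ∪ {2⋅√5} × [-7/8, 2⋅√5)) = ({1/2} × {-7/8}) ∪ ({2⋅√5} × [-7/8, 7/6])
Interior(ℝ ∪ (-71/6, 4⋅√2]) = (-∞, ∞)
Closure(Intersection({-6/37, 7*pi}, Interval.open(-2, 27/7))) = {-6/37}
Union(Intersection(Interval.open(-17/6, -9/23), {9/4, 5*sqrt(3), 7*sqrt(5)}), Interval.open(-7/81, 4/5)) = Interval.open(-7/81, 4/5)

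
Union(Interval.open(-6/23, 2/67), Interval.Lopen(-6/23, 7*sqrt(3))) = Interval.Lopen(-6/23, 7*sqrt(3))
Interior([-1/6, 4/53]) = (-1/6, 4/53)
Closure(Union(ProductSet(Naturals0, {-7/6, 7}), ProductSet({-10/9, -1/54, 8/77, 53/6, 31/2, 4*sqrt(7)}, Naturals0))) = Union(ProductSet({-10/9, -1/54, 8/77, 53/6, 31/2, 4*sqrt(7)}, Naturals0), ProductSet(Naturals0, {-7/6, 7}))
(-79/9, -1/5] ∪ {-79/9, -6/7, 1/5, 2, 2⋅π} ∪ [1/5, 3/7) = [-79/9, -1/5] ∪ [1/5, 3/7) ∪ {2, 2⋅π}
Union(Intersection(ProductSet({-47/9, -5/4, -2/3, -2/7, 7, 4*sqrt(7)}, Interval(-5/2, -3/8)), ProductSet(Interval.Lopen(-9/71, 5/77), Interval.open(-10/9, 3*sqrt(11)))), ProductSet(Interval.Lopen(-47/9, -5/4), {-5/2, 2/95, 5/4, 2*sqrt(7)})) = ProductSet(Interval.Lopen(-47/9, -5/4), {-5/2, 2/95, 5/4, 2*sqrt(7)})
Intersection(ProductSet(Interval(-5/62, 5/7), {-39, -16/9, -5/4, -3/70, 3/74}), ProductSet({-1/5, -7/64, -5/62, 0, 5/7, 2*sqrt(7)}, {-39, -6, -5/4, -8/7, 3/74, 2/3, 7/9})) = ProductSet({-5/62, 0, 5/7}, {-39, -5/4, 3/74})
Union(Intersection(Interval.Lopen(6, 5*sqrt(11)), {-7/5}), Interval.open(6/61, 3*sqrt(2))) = Interval.open(6/61, 3*sqrt(2))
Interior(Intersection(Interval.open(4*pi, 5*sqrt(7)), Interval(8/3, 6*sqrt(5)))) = Interval.open(4*pi, 5*sqrt(7))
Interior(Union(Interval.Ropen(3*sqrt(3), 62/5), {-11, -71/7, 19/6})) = Interval.open(3*sqrt(3), 62/5)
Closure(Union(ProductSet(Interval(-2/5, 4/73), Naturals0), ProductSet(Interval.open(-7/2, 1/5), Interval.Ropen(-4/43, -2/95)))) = Union(ProductSet({-7/2, 1/5}, Interval(-4/43, -2/95)), ProductSet(Interval(-7/2, 1/5), {-4/43, -2/95}), ProductSet(Interval.open(-7/2, 1/5), Interval.Ropen(-4/43, -2/95)), ProductSet(Interval(-2/5, 4/73), Naturals0))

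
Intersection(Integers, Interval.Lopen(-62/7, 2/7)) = Range(-8, 1, 1)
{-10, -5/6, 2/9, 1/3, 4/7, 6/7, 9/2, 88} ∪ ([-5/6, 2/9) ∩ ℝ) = {-10, 1/3, 4/7, 6/7, 9/2, 88} ∪ [-5/6, 2/9]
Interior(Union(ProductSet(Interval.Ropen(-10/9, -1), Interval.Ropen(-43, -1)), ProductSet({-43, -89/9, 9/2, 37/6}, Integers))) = ProductSet(Interval.open(-10/9, -1), Interval.open(-43, -1))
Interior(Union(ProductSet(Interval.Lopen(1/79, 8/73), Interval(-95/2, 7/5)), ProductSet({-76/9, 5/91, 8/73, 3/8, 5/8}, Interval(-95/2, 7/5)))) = ProductSet(Interval.open(1/79, 8/73), Interval.open(-95/2, 7/5))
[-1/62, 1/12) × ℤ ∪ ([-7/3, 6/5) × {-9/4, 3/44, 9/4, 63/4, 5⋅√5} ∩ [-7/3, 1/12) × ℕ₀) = [-1/62, 1/12) × ℤ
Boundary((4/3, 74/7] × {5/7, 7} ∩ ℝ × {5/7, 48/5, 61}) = [4/3, 74/7] × {5/7}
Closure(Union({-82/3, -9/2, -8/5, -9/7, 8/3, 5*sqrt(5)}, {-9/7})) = {-82/3, -9/2, -8/5, -9/7, 8/3, 5*sqrt(5)}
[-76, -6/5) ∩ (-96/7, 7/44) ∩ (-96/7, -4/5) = (-96/7, -6/5)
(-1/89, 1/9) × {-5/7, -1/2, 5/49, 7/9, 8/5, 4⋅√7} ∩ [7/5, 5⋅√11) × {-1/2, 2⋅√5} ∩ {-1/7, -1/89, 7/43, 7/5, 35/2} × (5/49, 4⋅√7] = ∅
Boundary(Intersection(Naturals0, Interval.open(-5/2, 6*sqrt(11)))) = Range(0, 20, 1)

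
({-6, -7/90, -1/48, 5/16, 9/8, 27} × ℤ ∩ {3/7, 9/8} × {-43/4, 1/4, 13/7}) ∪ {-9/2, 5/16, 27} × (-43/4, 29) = {-9/2, 5/16, 27} × (-43/4, 29)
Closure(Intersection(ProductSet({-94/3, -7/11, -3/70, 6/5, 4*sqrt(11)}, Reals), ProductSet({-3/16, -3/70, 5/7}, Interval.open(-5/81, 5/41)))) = ProductSet({-3/70}, Interval(-5/81, 5/41))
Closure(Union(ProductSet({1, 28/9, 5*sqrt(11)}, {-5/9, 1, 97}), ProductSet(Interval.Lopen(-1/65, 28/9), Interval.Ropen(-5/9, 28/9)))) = Union(ProductSet({-1/65, 28/9}, Interval(-5/9, 28/9)), ProductSet({1, 28/9, 5*sqrt(11)}, {-5/9, 1, 97}), ProductSet(Interval(-1/65, 28/9), {-5/9, 28/9}), ProductSet(Interval.Lopen(-1/65, 28/9), Interval.Ropen(-5/9, 28/9)))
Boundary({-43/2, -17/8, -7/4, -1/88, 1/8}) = {-43/2, -17/8, -7/4, -1/88, 1/8}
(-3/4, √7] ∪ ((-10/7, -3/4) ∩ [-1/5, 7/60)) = (-3/4, √7]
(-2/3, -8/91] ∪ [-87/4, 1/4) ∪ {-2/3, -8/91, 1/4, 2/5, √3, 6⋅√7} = [-87/4, 1/4] ∪ {2/5, √3, 6⋅√7}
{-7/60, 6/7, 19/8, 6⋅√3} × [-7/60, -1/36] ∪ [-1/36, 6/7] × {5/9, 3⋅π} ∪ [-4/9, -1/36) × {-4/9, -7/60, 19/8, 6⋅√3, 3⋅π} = ([-1/36, 6/7] × {5/9, 3⋅π}) ∪ ({-7/60, 6/7, 19/8, 6⋅√3} × [-7/60, -1/36]) ∪ ([-4/9, -1/36) × {-4/9, -7/60, 19/8, 6⋅√3, 3⋅π})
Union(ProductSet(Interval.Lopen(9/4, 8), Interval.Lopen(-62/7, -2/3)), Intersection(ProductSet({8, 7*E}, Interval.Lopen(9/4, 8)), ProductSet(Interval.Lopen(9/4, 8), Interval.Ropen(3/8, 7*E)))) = Union(ProductSet({8}, Interval.Lopen(9/4, 8)), ProductSet(Interval.Lopen(9/4, 8), Interval.Lopen(-62/7, -2/3)))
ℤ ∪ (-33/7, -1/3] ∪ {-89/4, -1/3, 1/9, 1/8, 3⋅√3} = ℤ ∪ {-89/4, 1/9, 1/8, 3⋅√3} ∪ (-33/7, -1/3]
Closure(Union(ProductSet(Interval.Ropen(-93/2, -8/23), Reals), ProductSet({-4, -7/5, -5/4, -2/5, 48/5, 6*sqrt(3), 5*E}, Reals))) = ProductSet(Union({48/5, 6*sqrt(3), 5*E}, Interval(-93/2, -8/23)), Reals)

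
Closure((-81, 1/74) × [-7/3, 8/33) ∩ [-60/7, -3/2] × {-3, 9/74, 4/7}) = [-60/7, -3/2] × {9/74}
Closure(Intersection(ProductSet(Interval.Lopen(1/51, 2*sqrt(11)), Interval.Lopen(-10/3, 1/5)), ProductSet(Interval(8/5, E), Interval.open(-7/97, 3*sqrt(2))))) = ProductSet(Interval(8/5, E), Interval(-7/97, 1/5))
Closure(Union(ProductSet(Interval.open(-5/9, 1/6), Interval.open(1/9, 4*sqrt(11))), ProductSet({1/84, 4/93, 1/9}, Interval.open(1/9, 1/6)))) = Union(ProductSet({-5/9, 1/6}, Interval(1/9, 4*sqrt(11))), ProductSet(Interval(-5/9, 1/6), {1/9, 4*sqrt(11)}), ProductSet(Interval.open(-5/9, 1/6), Interval.open(1/9, 4*sqrt(11))))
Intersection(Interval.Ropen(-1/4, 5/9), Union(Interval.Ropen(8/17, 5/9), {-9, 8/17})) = Interval.Ropen(8/17, 5/9)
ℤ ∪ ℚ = ℚ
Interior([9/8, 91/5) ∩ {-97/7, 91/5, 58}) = ∅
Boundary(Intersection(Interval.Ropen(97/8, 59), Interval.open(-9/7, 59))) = {97/8, 59}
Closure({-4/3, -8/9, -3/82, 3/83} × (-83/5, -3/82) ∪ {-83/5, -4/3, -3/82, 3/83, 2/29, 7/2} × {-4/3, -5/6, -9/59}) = ({-4/3, -8/9, -3/82, 3/83} × [-83/5, -3/82]) ∪ ({-83/5, -4/3, -3/82, 3/83, 2/29, 7/2} × {-4/3, -5/6, -9/59})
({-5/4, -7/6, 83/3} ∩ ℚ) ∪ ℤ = ℤ ∪ {-5/4, -7/6, 83/3}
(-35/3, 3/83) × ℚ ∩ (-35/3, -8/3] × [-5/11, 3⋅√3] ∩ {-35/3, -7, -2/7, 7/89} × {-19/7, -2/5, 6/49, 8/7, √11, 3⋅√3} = {-7} × {-2/5, 6/49, 8/7}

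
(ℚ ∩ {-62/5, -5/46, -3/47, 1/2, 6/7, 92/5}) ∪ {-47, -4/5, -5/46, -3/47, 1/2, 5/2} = {-47, -62/5, -4/5, -5/46, -3/47, 1/2, 6/7, 5/2, 92/5}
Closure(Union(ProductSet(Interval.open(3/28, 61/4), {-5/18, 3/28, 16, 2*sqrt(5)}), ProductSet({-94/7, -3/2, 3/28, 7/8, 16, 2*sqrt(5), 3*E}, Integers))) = Union(ProductSet({-94/7, -3/2, 3/28, 7/8, 16, 2*sqrt(5), 3*E}, Integers), ProductSet(Interval(3/28, 61/4), {-5/18, 3/28, 16, 2*sqrt(5)}))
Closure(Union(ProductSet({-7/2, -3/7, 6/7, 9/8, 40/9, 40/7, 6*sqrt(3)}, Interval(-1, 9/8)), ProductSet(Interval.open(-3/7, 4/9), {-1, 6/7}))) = Union(ProductSet({-7/2, -3/7, 6/7, 9/8, 40/9, 40/7, 6*sqrt(3)}, Interval(-1, 9/8)), ProductSet(Interval(-3/7, 4/9), {-1, 6/7}))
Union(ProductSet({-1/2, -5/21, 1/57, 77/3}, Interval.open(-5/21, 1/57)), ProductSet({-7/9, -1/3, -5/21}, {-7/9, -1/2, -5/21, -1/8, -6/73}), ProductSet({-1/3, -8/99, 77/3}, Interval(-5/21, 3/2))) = Union(ProductSet({-7/9, -1/3, -5/21}, {-7/9, -1/2, -5/21, -1/8, -6/73}), ProductSet({-1/3, -8/99, 77/3}, Interval(-5/21, 3/2)), ProductSet({-1/2, -5/21, 1/57, 77/3}, Interval.open(-5/21, 1/57)))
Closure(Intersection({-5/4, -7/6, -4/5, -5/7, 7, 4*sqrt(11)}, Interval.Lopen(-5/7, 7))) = {7}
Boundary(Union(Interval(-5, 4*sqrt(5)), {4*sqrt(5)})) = {-5, 4*sqrt(5)}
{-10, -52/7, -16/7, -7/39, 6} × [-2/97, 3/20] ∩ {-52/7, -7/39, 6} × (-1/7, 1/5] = {-52/7, -7/39, 6} × [-2/97, 3/20]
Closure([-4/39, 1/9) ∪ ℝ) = (-∞, ∞)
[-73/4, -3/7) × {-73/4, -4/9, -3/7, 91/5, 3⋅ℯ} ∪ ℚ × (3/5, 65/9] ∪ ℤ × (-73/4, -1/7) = (ℤ × (-73/4, -1/7)) ∪ (ℚ × (3/5, 65/9]) ∪ ([-73/4, -3/7) × {-73/4, -4/9, -3/7, 91/5, 3⋅ℯ})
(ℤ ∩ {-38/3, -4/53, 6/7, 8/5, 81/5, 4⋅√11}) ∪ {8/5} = {8/5}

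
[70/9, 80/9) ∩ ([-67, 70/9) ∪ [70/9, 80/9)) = [70/9, 80/9)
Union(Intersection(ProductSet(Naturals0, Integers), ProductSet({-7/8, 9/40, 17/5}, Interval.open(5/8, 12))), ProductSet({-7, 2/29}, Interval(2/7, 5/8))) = ProductSet({-7, 2/29}, Interval(2/7, 5/8))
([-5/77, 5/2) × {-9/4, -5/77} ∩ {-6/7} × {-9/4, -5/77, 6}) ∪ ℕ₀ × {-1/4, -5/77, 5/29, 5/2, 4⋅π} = ℕ₀ × {-1/4, -5/77, 5/29, 5/2, 4⋅π}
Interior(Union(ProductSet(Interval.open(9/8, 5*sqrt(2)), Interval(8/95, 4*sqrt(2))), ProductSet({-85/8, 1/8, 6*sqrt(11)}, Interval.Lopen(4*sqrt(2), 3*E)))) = ProductSet(Interval.open(9/8, 5*sqrt(2)), Interval.open(8/95, 4*sqrt(2)))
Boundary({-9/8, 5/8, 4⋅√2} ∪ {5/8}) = {-9/8, 5/8, 4⋅√2}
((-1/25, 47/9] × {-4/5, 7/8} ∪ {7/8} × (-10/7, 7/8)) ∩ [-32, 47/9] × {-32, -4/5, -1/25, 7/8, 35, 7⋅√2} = ({7/8} × {-4/5, -1/25}) ∪ ((-1/25, 47/9] × {-4/5, 7/8})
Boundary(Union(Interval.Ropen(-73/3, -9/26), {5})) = {-73/3, -9/26, 5}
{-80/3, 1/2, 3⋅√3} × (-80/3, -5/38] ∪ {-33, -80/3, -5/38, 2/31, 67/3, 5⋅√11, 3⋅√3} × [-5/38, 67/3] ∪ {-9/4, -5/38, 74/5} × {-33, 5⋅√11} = ({-9/4, -5/38, 74/5} × {-33, 5⋅√11}) ∪ ({-80/3, 1/2, 3⋅√3} × (-80/3, -5/38]) ∪ ({-33, -80/3, -5/38, 2/31, 67/3, 5⋅√11, 3⋅√3} × [-5/38, 67/3])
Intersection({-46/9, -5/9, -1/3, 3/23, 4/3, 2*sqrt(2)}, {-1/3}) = {-1/3}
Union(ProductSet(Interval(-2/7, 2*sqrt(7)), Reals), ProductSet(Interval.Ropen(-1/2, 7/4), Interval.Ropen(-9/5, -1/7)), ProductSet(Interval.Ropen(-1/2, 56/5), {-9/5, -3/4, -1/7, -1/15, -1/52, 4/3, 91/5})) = Union(ProductSet(Interval.Ropen(-1/2, 7/4), Interval.Ropen(-9/5, -1/7)), ProductSet(Interval.Ropen(-1/2, 56/5), {-9/5, -3/4, -1/7, -1/15, -1/52, 4/3, 91/5}), ProductSet(Interval(-2/7, 2*sqrt(7)), Reals))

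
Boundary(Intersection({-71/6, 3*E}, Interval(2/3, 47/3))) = {3*E}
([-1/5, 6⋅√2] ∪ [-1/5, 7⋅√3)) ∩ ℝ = [-1/5, 7⋅√3)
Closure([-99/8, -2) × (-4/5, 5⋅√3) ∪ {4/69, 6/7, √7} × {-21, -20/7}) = ({4/69, 6/7, √7} × {-21, -20/7}) ∪ ({-99/8, -2} × [-4/5, 5⋅√3]) ∪ ([-99/8, -2] × {-4/5, 5⋅√3}) ∪ ([-99/8, -2) × (-4/5, 5⋅√3))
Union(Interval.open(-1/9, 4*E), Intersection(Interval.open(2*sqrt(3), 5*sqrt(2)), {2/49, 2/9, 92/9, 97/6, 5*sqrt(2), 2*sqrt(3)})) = Interval.open(-1/9, 4*E)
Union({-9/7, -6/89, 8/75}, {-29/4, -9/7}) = {-29/4, -9/7, -6/89, 8/75}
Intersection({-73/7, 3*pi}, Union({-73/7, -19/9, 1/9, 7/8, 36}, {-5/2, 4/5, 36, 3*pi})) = {-73/7, 3*pi}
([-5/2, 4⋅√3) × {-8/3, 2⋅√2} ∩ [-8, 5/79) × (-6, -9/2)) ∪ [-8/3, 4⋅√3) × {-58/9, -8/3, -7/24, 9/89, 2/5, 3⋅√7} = [-8/3, 4⋅√3) × {-58/9, -8/3, -7/24, 9/89, 2/5, 3⋅√7}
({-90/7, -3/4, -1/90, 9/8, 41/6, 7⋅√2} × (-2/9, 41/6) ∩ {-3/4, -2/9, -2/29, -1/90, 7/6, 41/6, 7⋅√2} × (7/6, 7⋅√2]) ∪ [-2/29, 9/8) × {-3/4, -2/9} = ([-2/29, 9/8) × {-3/4, -2/9}) ∪ ({-3/4, -1/90, 41/6, 7⋅√2} × (7/6, 41/6))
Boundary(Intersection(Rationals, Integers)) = Integers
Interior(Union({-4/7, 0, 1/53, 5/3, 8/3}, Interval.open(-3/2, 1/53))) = Interval.open(-3/2, 1/53)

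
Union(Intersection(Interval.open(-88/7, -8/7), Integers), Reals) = Union(Range(-12, -1, 1), Reals)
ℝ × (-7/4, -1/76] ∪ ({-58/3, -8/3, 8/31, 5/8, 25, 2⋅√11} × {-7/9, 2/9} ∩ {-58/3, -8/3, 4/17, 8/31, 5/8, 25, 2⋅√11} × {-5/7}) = ℝ × (-7/4, -1/76]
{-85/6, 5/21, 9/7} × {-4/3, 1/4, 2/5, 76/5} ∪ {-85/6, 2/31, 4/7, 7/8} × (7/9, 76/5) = ({-85/6, 5/21, 9/7} × {-4/3, 1/4, 2/5, 76/5}) ∪ ({-85/6, 2/31, 4/7, 7/8} × (7/9, 76/5))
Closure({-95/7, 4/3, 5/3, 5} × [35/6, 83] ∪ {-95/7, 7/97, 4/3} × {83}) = ({-95/7, 7/97, 4/3} × {83}) ∪ ({-95/7, 4/3, 5/3, 5} × [35/6, 83])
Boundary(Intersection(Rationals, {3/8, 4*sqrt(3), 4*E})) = {3/8}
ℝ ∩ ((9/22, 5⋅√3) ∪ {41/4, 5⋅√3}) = (9/22, 5⋅√3] ∪ {41/4}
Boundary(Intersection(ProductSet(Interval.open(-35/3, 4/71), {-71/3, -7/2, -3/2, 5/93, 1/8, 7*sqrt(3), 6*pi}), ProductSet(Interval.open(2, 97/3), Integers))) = EmptySet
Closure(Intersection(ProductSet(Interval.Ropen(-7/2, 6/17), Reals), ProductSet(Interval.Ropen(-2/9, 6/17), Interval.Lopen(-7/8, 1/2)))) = Union(ProductSet({-2/9, 6/17}, Interval(-7/8, 1/2)), ProductSet(Interval(-2/9, 6/17), {-7/8, 1/2}), ProductSet(Interval.Ropen(-2/9, 6/17), Interval.Lopen(-7/8, 1/2)))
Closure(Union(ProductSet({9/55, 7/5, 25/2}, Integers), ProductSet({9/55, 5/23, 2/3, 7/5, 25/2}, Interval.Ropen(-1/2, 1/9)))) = Union(ProductSet({9/55, 7/5, 25/2}, Integers), ProductSet({9/55, 5/23, 2/3, 7/5, 25/2}, Interval(-1/2, 1/9)))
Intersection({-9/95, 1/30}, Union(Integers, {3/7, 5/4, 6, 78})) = EmptySet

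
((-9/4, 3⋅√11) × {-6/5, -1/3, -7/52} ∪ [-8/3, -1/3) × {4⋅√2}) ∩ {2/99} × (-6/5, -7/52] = {2/99} × {-1/3, -7/52}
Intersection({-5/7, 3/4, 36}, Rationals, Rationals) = {-5/7, 3/4, 36}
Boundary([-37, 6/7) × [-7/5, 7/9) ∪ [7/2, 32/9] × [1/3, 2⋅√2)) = ({-37, 6/7} × [-7/5, 7/9]) ∪ ([-37, 6/7] × {-7/5, 7/9}) ∪ ({7/2, 32/9} × [1/3, 2⋅√2]) ∪ ([7/2, 32/9] × {1/3, 2⋅√2})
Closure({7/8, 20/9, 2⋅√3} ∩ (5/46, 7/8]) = {7/8}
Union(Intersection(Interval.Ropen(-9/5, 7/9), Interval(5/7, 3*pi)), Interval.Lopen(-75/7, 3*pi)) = Interval.Lopen(-75/7, 3*pi)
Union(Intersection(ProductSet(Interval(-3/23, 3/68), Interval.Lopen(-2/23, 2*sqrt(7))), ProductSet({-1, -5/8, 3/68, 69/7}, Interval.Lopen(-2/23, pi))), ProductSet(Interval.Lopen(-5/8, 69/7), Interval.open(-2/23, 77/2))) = ProductSet(Interval.Lopen(-5/8, 69/7), Interval.open(-2/23, 77/2))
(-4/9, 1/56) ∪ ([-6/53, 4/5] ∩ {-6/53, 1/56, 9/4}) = (-4/9, 1/56]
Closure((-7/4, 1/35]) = [-7/4, 1/35]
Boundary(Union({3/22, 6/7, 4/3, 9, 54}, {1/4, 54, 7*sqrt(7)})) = {3/22, 1/4, 6/7, 4/3, 9, 54, 7*sqrt(7)}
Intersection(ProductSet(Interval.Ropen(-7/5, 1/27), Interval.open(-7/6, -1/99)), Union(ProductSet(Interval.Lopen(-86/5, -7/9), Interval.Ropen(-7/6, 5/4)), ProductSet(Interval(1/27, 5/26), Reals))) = ProductSet(Interval(-7/5, -7/9), Interval.open(-7/6, -1/99))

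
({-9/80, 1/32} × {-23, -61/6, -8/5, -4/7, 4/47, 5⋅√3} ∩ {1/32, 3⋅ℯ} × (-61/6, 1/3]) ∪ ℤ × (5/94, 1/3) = ({1/32} × {-8/5, -4/7, 4/47}) ∪ (ℤ × (5/94, 1/3))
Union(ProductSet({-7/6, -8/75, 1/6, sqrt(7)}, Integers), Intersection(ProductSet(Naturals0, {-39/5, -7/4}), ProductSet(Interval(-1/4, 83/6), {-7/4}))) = Union(ProductSet({-7/6, -8/75, 1/6, sqrt(7)}, Integers), ProductSet(Range(0, 14, 1), {-7/4}))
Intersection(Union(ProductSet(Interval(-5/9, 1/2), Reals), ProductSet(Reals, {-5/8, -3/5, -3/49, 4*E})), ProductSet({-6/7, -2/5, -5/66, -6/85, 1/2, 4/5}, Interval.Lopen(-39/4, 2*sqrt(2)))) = Union(ProductSet({-2/5, -5/66, -6/85, 1/2}, Interval.Lopen(-39/4, 2*sqrt(2))), ProductSet({-6/7, -2/5, -5/66, -6/85, 1/2, 4/5}, {-5/8, -3/5, -3/49}))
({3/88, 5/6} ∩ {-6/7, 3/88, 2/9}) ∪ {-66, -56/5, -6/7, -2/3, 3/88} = {-66, -56/5, -6/7, -2/3, 3/88}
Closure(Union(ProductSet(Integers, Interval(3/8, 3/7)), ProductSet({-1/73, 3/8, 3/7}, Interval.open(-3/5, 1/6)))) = Union(ProductSet({-1/73, 3/8, 3/7}, Interval(-3/5, 1/6)), ProductSet(Integers, Interval(3/8, 3/7)))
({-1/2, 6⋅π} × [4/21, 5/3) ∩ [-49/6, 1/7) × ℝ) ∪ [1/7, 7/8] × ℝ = ([1/7, 7/8] × ℝ) ∪ ({-1/2} × [4/21, 5/3))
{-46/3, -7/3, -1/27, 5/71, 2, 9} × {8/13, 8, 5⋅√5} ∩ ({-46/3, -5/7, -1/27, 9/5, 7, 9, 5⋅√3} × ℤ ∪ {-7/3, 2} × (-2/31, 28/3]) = ({-7/3, 2} × {8/13, 8}) ∪ ({-46/3, -1/27, 9} × {8})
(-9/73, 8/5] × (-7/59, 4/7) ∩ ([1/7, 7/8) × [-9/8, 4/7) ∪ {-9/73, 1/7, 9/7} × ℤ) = ({1/7, 9/7} × {0}) ∪ ([1/7, 7/8) × (-7/59, 4/7))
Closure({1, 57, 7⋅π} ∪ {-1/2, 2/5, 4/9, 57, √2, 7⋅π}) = {-1/2, 2/5, 4/9, 1, 57, √2, 7⋅π}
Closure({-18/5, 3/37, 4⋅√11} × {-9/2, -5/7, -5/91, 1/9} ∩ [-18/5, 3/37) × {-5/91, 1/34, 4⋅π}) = {-18/5} × {-5/91}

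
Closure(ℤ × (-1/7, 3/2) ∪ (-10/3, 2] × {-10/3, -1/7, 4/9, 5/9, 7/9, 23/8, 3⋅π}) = (ℤ × [-1/7, 3/2]) ∪ ([-10/3, 2] × {-10/3, -1/7, 4/9, 5/9, 7/9, 23/8, 3⋅π})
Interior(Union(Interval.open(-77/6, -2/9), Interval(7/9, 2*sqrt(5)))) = Union(Interval.open(-77/6, -2/9), Interval.open(7/9, 2*sqrt(5)))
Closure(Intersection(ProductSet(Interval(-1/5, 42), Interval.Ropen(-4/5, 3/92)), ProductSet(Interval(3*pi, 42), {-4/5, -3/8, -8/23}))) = ProductSet(Interval(3*pi, 42), {-4/5, -3/8, -8/23})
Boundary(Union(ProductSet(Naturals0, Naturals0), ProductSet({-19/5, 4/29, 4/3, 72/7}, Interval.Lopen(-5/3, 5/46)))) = Union(ProductSet({-19/5, 4/29, 4/3, 72/7}, Interval(-5/3, 5/46)), ProductSet(Naturals0, Naturals0))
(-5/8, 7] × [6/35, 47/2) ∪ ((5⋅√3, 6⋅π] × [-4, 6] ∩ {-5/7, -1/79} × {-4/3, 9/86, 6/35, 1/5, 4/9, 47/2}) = (-5/8, 7] × [6/35, 47/2)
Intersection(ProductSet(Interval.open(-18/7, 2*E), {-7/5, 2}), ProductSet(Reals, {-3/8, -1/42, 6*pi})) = EmptySet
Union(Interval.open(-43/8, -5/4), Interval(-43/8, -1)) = Interval(-43/8, -1)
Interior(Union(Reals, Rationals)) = Reals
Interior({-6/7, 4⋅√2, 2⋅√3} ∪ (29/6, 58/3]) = (29/6, 58/3)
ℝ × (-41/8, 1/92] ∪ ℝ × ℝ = ℝ × ℝ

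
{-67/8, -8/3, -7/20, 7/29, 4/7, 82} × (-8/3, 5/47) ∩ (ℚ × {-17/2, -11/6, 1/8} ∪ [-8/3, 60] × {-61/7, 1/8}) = {-67/8, -8/3, -7/20, 7/29, 4/7, 82} × {-11/6}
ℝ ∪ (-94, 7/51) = (-∞, ∞)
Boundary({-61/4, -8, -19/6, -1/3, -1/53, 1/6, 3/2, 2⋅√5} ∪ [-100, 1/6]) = {-100, 1/6, 3/2, 2⋅√5}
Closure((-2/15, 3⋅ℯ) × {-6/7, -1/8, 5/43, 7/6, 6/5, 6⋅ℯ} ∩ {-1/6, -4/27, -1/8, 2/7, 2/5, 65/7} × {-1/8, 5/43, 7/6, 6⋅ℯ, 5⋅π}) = {-1/8, 2/7, 2/5} × {-1/8, 5/43, 7/6, 6⋅ℯ}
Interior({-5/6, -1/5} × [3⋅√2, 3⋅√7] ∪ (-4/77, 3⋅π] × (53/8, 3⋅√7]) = (-4/77, 3⋅π) × (53/8, 3⋅√7)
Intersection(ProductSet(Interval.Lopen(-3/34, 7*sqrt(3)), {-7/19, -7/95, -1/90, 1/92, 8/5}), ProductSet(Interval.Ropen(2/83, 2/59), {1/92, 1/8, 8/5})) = ProductSet(Interval.Ropen(2/83, 2/59), {1/92, 8/5})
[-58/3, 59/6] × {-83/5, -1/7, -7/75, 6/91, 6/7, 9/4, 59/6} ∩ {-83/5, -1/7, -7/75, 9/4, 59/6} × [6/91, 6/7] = {-83/5, -1/7, -7/75, 9/4, 59/6} × {6/91, 6/7}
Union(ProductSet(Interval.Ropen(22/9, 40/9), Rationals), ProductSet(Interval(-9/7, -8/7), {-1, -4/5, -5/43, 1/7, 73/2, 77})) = Union(ProductSet(Interval(-9/7, -8/7), {-1, -4/5, -5/43, 1/7, 73/2, 77}), ProductSet(Interval.Ropen(22/9, 40/9), Rationals))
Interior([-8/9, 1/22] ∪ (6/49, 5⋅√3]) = (-8/9, 1/22) ∪ (6/49, 5⋅√3)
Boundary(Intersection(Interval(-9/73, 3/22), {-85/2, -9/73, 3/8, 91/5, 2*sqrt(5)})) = {-9/73}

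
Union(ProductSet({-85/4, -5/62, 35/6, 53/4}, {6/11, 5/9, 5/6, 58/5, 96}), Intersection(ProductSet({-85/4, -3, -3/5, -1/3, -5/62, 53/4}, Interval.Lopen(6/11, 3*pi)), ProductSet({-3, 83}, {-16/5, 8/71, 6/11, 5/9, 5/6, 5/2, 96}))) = Union(ProductSet({-3}, {5/9, 5/6, 5/2}), ProductSet({-85/4, -5/62, 35/6, 53/4}, {6/11, 5/9, 5/6, 58/5, 96}))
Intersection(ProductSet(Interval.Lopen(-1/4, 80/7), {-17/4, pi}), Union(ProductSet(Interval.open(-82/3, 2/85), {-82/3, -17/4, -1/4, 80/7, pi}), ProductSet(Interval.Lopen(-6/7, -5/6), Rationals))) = ProductSet(Interval.open(-1/4, 2/85), {-17/4, pi})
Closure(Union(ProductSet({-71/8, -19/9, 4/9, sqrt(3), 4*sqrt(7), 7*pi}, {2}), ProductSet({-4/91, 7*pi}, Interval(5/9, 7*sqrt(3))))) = Union(ProductSet({-4/91, 7*pi}, Interval(5/9, 7*sqrt(3))), ProductSet({-71/8, -19/9, 4/9, sqrt(3), 4*sqrt(7), 7*pi}, {2}))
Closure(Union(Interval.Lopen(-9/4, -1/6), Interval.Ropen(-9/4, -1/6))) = Interval(-9/4, -1/6)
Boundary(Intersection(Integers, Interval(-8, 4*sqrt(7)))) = Range(-8, 11, 1)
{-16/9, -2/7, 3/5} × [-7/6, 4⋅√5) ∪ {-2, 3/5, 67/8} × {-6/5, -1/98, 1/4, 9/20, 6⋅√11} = ({-16/9, -2/7, 3/5} × [-7/6, 4⋅√5)) ∪ ({-2, 3/5, 67/8} × {-6/5, -1/98, 1/4, 9/20, 6⋅√11})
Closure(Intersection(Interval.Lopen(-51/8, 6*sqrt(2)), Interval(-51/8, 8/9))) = Interval(-51/8, 8/9)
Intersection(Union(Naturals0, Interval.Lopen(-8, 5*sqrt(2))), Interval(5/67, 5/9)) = Interval(5/67, 5/9)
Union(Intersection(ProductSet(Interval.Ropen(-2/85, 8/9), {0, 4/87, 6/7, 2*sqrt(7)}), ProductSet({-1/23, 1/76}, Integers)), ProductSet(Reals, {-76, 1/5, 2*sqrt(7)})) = Union(ProductSet({1/76}, {0}), ProductSet(Reals, {-76, 1/5, 2*sqrt(7)}))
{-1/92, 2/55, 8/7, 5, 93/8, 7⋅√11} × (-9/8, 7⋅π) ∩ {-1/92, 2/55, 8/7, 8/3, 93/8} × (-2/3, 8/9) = {-1/92, 2/55, 8/7, 93/8} × (-2/3, 8/9)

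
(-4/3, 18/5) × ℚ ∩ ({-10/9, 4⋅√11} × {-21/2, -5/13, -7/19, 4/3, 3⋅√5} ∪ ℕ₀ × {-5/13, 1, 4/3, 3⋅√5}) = ({-10/9} × {-21/2, -5/13, -7/19, 4/3}) ∪ ({0, 1, 2, 3} × {-5/13, 1, 4/3})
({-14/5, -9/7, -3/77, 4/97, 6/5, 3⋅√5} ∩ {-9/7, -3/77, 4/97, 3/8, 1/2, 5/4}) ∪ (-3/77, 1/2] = {-9/7} ∪ [-3/77, 1/2]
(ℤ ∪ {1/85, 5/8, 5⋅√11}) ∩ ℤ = ℤ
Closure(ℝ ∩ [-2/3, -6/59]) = [-2/3, -6/59]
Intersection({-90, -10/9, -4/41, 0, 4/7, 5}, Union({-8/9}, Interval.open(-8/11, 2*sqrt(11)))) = {-4/41, 0, 4/7, 5}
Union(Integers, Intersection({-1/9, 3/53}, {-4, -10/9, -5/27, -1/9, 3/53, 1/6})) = Union({-1/9, 3/53}, Integers)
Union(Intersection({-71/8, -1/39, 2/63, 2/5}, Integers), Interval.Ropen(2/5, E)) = Interval.Ropen(2/5, E)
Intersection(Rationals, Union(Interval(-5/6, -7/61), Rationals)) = Union(Intersection(Interval(-5/6, -7/61), Rationals), Rationals)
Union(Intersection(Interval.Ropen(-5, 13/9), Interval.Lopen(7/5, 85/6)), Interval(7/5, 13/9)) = Interval(7/5, 13/9)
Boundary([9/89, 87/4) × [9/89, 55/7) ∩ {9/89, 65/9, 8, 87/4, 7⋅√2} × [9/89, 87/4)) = {9/89, 65/9, 8, 7⋅√2} × [9/89, 55/7]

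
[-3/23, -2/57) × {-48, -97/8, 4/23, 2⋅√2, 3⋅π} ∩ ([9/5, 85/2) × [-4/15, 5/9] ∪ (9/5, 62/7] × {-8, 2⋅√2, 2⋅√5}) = ∅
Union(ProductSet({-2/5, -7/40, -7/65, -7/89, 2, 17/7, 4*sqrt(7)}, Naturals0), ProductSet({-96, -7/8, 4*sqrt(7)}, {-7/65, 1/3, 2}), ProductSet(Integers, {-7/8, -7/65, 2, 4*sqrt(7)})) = Union(ProductSet({-96, -7/8, 4*sqrt(7)}, {-7/65, 1/3, 2}), ProductSet({-2/5, -7/40, -7/65, -7/89, 2, 17/7, 4*sqrt(7)}, Naturals0), ProductSet(Integers, {-7/8, -7/65, 2, 4*sqrt(7)}))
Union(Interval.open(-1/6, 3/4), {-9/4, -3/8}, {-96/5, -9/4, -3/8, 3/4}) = Union({-96/5, -9/4, -3/8}, Interval.Lopen(-1/6, 3/4))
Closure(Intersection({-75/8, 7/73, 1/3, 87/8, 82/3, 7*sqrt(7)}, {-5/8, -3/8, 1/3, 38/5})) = {1/3}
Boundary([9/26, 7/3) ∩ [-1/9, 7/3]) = {9/26, 7/3}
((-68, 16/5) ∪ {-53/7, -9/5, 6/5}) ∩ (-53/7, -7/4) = (-53/7, -7/4)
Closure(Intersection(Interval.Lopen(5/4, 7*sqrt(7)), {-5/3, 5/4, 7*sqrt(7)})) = {7*sqrt(7)}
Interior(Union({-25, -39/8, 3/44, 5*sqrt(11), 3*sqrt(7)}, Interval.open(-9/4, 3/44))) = Interval.open(-9/4, 3/44)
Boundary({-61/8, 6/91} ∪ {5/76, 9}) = {-61/8, 5/76, 6/91, 9}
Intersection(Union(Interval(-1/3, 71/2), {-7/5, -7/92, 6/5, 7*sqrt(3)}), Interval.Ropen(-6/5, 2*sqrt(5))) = Interval.Ropen(-1/3, 2*sqrt(5))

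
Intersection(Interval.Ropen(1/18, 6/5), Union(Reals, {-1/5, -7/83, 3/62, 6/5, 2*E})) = Interval.Ropen(1/18, 6/5)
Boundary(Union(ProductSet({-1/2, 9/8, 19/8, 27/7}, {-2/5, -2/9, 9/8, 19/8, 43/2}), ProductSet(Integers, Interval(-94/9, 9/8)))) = Union(ProductSet({-1/2, 9/8, 19/8, 27/7}, {-2/5, -2/9, 9/8, 19/8, 43/2}), ProductSet(Integers, Interval(-94/9, 9/8)))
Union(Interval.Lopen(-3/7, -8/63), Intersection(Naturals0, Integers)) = Union(Interval.Lopen(-3/7, -8/63), Naturals0)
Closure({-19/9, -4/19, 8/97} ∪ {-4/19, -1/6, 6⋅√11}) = {-19/9, -4/19, -1/6, 8/97, 6⋅√11}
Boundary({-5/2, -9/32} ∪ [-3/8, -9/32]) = {-5/2, -3/8, -9/32}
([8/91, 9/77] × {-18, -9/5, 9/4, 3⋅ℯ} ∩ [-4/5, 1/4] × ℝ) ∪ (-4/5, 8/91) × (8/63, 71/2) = ((-4/5, 8/91) × (8/63, 71/2)) ∪ ([8/91, 9/77] × {-18, -9/5, 9/4, 3⋅ℯ})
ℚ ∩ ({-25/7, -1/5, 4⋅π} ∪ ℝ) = ℚ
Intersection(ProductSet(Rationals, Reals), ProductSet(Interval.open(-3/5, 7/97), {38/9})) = ProductSet(Intersection(Interval.open(-3/5, 7/97), Rationals), {38/9})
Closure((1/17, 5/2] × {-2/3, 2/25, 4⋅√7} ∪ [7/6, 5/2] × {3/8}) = ([7/6, 5/2] × {3/8}) ∪ ([1/17, 5/2] × {-2/3, 2/25, 4⋅√7})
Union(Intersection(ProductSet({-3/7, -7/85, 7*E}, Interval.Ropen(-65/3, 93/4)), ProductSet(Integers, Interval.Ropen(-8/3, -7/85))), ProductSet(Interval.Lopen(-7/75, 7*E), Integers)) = ProductSet(Interval.Lopen(-7/75, 7*E), Integers)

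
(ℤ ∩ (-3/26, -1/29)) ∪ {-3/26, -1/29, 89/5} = {-3/26, -1/29, 89/5}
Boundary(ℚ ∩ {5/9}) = {5/9}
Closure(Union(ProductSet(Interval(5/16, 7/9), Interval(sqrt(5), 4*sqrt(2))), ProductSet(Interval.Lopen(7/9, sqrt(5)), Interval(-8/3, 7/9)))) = Union(ProductSet(Interval(5/16, 7/9), Interval(sqrt(5), 4*sqrt(2))), ProductSet(Interval(7/9, sqrt(5)), Interval(-8/3, 7/9)))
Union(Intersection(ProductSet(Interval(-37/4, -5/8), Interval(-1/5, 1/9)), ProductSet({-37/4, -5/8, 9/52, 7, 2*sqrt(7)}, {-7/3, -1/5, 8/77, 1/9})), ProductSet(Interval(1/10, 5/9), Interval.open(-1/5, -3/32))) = Union(ProductSet({-37/4, -5/8}, {-1/5, 8/77, 1/9}), ProductSet(Interval(1/10, 5/9), Interval.open(-1/5, -3/32)))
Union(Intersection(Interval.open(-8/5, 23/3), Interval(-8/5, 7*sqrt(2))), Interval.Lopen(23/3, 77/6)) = Union(Interval.open(-8/5, 23/3), Interval.Lopen(23/3, 77/6))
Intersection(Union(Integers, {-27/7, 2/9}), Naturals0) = Naturals0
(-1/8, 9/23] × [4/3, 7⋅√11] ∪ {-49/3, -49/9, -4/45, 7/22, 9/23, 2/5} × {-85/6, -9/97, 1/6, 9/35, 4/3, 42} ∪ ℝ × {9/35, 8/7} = (ℝ × {9/35, 8/7}) ∪ ({-49/3, -49/9, -4/45, 7/22, 9/23, 2/5} × {-85/6, -9/97, 1/6, 9/35, 4/3, 42}) ∪ ((-1/8, 9/23] × [4/3, 7⋅√11])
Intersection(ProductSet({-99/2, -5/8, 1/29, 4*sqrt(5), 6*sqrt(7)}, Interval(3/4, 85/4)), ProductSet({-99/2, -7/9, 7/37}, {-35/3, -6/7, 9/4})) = ProductSet({-99/2}, {9/4})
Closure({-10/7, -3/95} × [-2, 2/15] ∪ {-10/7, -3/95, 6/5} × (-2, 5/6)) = {-10/7, -3/95, 6/5} × [-2, 5/6]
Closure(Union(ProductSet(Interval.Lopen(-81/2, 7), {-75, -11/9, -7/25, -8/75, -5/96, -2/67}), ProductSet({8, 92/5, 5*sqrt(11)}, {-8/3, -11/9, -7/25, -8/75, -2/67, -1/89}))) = Union(ProductSet({8, 92/5, 5*sqrt(11)}, {-8/3, -11/9, -7/25, -8/75, -2/67, -1/89}), ProductSet(Interval(-81/2, 7), {-75, -11/9, -7/25, -8/75, -5/96, -2/67}))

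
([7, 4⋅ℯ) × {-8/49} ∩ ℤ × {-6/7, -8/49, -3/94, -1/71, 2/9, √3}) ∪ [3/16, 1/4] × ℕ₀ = ([3/16, 1/4] × ℕ₀) ∪ ({7, 8, 9, 10} × {-8/49})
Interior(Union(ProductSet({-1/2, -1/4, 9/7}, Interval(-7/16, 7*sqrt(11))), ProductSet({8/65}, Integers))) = EmptySet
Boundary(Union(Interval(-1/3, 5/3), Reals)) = EmptySet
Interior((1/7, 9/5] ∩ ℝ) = (1/7, 9/5)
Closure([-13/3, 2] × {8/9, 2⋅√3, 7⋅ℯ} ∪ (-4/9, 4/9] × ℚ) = ([-4/9, 4/9] × ℝ) ∪ ([-13/3, 2] × {8/9, 2⋅√3, 7⋅ℯ})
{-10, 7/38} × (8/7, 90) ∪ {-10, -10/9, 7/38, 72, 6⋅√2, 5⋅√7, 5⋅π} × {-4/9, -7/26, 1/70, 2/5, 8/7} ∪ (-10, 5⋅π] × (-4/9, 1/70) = ({-10, 7/38} × (8/7, 90)) ∪ ((-10, 5⋅π] × (-4/9, 1/70)) ∪ ({-10, -10/9, 7/38, 72, 6⋅√2, 5⋅√7, 5⋅π} × {-4/9, -7/26, 1/70, 2/5, 8/7})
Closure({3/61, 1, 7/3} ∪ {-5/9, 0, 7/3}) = {-5/9, 0, 3/61, 1, 7/3}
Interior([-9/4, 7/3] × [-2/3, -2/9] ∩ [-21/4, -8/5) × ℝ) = (-9/4, -8/5) × (-2/3, -2/9)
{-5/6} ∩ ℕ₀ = ∅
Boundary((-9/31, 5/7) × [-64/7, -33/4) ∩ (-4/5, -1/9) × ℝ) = ({-9/31, -1/9} × [-64/7, -33/4]) ∪ ([-9/31, -1/9] × {-64/7, -33/4})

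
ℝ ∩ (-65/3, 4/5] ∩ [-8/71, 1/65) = [-8/71, 1/65)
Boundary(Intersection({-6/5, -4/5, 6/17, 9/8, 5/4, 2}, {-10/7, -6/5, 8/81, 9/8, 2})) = {-6/5, 9/8, 2}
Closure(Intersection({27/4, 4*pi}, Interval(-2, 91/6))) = {27/4, 4*pi}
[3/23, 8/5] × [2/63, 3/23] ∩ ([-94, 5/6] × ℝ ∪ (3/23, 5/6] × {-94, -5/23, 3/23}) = [3/23, 5/6] × [2/63, 3/23]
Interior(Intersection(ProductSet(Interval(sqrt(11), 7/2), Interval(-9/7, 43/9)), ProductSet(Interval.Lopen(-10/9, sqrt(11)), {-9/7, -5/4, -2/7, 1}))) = EmptySet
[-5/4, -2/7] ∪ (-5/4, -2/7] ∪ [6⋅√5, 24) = [-5/4, -2/7] ∪ [6⋅√5, 24)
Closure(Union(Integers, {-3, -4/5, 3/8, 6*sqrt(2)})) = Union({-4/5, 3/8, 6*sqrt(2)}, Integers)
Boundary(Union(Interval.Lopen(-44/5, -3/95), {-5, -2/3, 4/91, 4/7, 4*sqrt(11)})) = {-44/5, -3/95, 4/91, 4/7, 4*sqrt(11)}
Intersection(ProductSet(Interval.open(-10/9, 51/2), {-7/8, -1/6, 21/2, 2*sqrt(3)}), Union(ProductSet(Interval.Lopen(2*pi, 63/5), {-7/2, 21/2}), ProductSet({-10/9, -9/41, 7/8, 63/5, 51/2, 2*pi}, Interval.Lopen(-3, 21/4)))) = Union(ProductSet({-9/41, 7/8, 63/5, 2*pi}, {-7/8, -1/6, 2*sqrt(3)}), ProductSet(Interval.Lopen(2*pi, 63/5), {21/2}))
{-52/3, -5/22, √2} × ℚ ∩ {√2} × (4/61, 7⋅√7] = {√2} × (ℚ ∩ (4/61, 7⋅√7])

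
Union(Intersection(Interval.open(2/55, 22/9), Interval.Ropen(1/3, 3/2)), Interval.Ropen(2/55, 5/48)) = Union(Interval.Ropen(2/55, 5/48), Interval.Ropen(1/3, 3/2))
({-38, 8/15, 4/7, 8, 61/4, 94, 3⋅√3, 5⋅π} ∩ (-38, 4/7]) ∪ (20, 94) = {8/15, 4/7} ∪ (20, 94)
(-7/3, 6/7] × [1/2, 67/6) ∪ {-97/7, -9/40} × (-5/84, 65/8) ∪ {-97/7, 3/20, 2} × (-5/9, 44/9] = ({-97/7, -9/40} × (-5/84, 65/8)) ∪ ({-97/7, 3/20, 2} × (-5/9, 44/9]) ∪ ((-7/3, 6/7] × [1/2, 67/6))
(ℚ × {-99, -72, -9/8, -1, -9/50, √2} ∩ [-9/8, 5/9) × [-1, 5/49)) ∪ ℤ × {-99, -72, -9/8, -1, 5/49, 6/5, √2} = ((ℚ ∩ [-9/8, 5/9)) × {-1, -9/50}) ∪ (ℤ × {-99, -72, -9/8, -1, 5/49, 6/5, √2})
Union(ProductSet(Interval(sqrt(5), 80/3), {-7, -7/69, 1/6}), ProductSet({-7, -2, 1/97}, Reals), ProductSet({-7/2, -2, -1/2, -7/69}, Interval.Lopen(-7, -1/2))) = Union(ProductSet({-7, -2, 1/97}, Reals), ProductSet({-7/2, -2, -1/2, -7/69}, Interval.Lopen(-7, -1/2)), ProductSet(Interval(sqrt(5), 80/3), {-7, -7/69, 1/6}))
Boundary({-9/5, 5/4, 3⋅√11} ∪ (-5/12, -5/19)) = {-9/5, -5/12, -5/19, 5/4, 3⋅√11}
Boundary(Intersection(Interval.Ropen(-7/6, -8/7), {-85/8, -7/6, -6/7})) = {-7/6}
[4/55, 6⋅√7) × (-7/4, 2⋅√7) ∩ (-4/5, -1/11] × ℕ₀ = ∅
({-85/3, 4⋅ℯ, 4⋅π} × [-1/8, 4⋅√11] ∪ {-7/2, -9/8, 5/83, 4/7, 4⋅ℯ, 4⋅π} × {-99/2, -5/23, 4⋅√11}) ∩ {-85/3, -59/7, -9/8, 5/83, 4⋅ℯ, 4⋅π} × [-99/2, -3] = {-9/8, 5/83, 4⋅ℯ, 4⋅π} × {-99/2}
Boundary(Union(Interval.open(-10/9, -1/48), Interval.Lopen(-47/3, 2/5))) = {-47/3, 2/5}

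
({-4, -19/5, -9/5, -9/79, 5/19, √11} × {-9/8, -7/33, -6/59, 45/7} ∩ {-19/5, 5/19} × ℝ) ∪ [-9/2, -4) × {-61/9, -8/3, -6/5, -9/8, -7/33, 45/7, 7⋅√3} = ({-19/5, 5/19} × {-9/8, -7/33, -6/59, 45/7}) ∪ ([-9/2, -4) × {-61/9, -8/3, -6/5, -9/8, -7/33, 45/7, 7⋅√3})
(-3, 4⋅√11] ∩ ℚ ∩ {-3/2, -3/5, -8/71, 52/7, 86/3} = {-3/2, -3/5, -8/71, 52/7}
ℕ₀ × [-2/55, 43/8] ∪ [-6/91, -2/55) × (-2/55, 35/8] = (ℕ₀ × [-2/55, 43/8]) ∪ ([-6/91, -2/55) × (-2/55, 35/8])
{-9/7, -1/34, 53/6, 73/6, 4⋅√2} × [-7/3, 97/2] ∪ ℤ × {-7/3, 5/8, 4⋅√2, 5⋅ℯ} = (ℤ × {-7/3, 5/8, 4⋅√2, 5⋅ℯ}) ∪ ({-9/7, -1/34, 53/6, 73/6, 4⋅√2} × [-7/3, 97/2])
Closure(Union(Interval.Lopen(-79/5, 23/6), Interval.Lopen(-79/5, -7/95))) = Interval(-79/5, 23/6)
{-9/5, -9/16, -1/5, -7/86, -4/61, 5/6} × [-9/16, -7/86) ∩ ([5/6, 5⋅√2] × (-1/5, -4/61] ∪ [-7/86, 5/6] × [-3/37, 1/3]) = {5/6} × (-1/5, -7/86)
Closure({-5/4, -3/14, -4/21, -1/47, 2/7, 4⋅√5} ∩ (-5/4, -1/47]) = {-3/14, -4/21, -1/47}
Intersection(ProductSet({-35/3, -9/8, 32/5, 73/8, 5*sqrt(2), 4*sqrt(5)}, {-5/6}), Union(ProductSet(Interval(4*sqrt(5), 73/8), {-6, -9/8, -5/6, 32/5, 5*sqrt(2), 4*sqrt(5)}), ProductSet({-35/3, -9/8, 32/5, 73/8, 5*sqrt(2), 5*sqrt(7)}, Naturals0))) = ProductSet({73/8, 4*sqrt(5)}, {-5/6})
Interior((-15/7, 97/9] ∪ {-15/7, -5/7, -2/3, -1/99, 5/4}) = (-15/7, 97/9)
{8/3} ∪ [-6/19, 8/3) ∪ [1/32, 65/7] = [-6/19, 65/7]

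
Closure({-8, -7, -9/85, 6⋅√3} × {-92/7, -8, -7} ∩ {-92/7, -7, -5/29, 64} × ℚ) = {-7} × {-92/7, -8, -7}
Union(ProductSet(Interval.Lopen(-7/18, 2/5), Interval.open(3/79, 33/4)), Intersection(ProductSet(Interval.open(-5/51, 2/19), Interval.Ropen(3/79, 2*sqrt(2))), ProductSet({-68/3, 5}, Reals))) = ProductSet(Interval.Lopen(-7/18, 2/5), Interval.open(3/79, 33/4))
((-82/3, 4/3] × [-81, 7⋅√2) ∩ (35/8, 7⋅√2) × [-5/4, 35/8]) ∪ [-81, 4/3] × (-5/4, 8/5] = [-81, 4/3] × (-5/4, 8/5]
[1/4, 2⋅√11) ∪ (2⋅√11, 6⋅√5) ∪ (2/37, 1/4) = (2/37, 2⋅√11) ∪ (2⋅√11, 6⋅√5)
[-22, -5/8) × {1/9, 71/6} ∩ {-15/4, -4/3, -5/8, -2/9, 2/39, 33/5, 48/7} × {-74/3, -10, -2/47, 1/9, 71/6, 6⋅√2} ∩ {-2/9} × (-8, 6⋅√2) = ∅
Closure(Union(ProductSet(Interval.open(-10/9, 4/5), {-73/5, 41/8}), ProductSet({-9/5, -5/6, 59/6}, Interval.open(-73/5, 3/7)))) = Union(ProductSet({-9/5, -5/6, 59/6}, Interval(-73/5, 3/7)), ProductSet(Interval(-10/9, 4/5), {-73/5, 41/8}))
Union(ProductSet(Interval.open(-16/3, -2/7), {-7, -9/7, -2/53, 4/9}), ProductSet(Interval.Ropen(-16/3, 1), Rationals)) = ProductSet(Interval.Ropen(-16/3, 1), Rationals)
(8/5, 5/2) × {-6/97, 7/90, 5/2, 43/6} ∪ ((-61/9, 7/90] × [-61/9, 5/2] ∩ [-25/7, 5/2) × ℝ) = ([-25/7, 7/90] × [-61/9, 5/2]) ∪ ((8/5, 5/2) × {-6/97, 7/90, 5/2, 43/6})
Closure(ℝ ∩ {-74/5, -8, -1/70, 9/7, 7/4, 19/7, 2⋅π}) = {-74/5, -8, -1/70, 9/7, 7/4, 19/7, 2⋅π}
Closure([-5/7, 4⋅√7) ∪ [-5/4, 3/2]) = [-5/4, 4⋅√7]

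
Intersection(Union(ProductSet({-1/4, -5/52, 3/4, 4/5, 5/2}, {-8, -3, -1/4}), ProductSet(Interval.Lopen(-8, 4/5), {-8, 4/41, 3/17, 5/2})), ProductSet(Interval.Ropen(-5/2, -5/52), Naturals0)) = EmptySet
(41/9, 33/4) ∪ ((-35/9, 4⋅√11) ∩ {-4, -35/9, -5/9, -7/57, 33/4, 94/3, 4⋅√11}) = {-5/9, -7/57} ∪ (41/9, 33/4]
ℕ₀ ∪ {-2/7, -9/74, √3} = {-2/7, -9/74, √3} ∪ ℕ₀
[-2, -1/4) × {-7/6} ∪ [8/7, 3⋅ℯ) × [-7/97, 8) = ([-2, -1/4) × {-7/6}) ∪ ([8/7, 3⋅ℯ) × [-7/97, 8))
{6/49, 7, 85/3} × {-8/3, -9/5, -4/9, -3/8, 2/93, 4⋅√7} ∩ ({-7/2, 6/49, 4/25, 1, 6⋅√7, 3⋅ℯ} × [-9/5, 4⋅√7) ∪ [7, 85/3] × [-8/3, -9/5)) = ({7, 85/3} × {-8/3}) ∪ ({6/49} × {-9/5, -4/9, -3/8, 2/93})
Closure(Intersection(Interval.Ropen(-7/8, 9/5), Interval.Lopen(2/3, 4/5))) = Interval(2/3, 4/5)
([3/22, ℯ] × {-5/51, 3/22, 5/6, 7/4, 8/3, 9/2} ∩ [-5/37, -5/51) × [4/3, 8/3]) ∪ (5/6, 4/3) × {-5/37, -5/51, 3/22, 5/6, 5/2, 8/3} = (5/6, 4/3) × {-5/37, -5/51, 3/22, 5/6, 5/2, 8/3}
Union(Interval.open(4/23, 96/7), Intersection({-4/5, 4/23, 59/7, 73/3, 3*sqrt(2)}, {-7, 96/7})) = Interval.open(4/23, 96/7)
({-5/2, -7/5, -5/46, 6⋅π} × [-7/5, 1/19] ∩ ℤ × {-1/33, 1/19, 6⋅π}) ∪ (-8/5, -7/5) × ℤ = (-8/5, -7/5) × ℤ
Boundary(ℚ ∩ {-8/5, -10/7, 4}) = {-8/5, -10/7, 4}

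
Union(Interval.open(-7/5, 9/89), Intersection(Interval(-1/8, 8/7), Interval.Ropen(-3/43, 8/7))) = Interval.open(-7/5, 8/7)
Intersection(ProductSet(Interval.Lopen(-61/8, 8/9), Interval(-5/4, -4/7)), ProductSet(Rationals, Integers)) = ProductSet(Intersection(Interval.Lopen(-61/8, 8/9), Rationals), Range(-1, 0, 1))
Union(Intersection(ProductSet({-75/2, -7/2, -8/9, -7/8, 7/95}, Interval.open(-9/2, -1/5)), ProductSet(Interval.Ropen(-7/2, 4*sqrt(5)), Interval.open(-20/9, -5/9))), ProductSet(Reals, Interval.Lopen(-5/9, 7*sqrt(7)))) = Union(ProductSet({-7/2, -8/9, -7/8, 7/95}, Interval.open(-20/9, -5/9)), ProductSet(Reals, Interval.Lopen(-5/9, 7*sqrt(7))))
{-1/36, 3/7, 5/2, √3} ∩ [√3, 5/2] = {5/2, √3}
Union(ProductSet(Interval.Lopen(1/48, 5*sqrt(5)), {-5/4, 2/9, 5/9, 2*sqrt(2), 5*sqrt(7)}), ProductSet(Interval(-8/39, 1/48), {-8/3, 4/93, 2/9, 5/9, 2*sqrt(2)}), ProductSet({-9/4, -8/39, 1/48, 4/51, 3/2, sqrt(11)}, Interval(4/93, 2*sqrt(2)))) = Union(ProductSet({-9/4, -8/39, 1/48, 4/51, 3/2, sqrt(11)}, Interval(4/93, 2*sqrt(2))), ProductSet(Interval(-8/39, 1/48), {-8/3, 4/93, 2/9, 5/9, 2*sqrt(2)}), ProductSet(Interval.Lopen(1/48, 5*sqrt(5)), {-5/4, 2/9, 5/9, 2*sqrt(2), 5*sqrt(7)}))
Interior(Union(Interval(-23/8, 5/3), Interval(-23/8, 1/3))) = Interval.open(-23/8, 5/3)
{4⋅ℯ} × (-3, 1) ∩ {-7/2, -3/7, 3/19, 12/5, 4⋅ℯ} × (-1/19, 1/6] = {4⋅ℯ} × (-1/19, 1/6]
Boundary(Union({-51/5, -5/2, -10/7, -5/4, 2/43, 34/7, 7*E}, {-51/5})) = {-51/5, -5/2, -10/7, -5/4, 2/43, 34/7, 7*E}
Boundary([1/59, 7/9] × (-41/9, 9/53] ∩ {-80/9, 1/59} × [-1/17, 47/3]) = {1/59} × [-1/17, 9/53]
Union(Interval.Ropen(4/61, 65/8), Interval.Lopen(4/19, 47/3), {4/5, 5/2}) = Interval(4/61, 47/3)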